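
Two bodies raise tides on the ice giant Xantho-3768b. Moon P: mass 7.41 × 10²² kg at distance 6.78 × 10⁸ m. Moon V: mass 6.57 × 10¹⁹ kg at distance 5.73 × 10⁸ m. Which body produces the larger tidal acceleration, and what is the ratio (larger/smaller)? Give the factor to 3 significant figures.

Compare M/d³ for the two perturbers:
Moon P: (7.41 × 10²²) / (6.78 × 10⁸)³ = 2.378 × 10⁻⁴
Moon V: (6.57 × 10¹⁹) / (5.73 × 10⁸)³ = 3.492 × 10⁻⁷
Ratio (larger/smaller) = 681

Moon P, by a factor of ≈ 681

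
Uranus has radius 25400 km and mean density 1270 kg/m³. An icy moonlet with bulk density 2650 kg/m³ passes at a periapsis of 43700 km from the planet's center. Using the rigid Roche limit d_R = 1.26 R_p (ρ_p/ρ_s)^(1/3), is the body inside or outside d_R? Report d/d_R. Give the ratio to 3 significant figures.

outside; d/d_R ≈ 1.74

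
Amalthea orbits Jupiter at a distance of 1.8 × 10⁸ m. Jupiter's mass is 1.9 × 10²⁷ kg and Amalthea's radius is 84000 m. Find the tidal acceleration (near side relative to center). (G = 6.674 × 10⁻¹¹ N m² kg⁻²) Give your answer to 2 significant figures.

a_tidal = 2GMr/d³
        = 2 × (6.674 × 10⁻¹¹) × (1.9 × 10²⁷) × (84000) / (1.8 × 10⁸)³
        = 3.7 × 10⁻³ m/s²

3.7 × 10⁻³ m/s²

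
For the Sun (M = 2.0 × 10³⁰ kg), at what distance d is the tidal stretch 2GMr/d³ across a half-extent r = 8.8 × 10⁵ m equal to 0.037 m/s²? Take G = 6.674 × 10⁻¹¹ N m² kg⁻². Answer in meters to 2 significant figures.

1.9 × 10⁹ m

2GMr/d³ = a_tidal  ⇒  d = (2GMr / a_tidal)^(1/3)
d = (2 × 6.674×10⁻¹¹ × (2.0 × 10³⁰) × (8.8 × 10⁵) / (0.037))^(1/3)
  = 1.9 × 10⁹ m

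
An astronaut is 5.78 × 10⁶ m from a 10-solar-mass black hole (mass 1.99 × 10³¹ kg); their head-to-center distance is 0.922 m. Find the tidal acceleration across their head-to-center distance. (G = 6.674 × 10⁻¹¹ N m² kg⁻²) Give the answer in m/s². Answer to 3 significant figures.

a_tidal = 2GMr/d³
        = 2 × (6.674 × 10⁻¹¹) × (1.99 × 10³¹) × (0.922) / (5.78 × 10⁶)³
        = 1.27 × 10¹ m/s²

1.27 × 10¹ m/s²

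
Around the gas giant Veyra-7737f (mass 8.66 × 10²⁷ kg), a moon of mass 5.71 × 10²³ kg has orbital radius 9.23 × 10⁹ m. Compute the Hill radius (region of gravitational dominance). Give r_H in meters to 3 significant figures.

2.59 × 10⁸ m

r_H ≈ a (m/3M)^(1/3)
    = (9.23 × 10⁹) × (5.71 × 10²³ / (3 × 8.66 × 10²⁷))^(1/3)
    = 2.59 × 10⁸ m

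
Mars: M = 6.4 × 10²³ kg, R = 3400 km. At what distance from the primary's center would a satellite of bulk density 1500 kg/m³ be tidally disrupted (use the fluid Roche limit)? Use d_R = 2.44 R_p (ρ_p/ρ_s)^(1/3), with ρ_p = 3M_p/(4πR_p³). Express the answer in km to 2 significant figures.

ρ_p = 3M_p/(4πR_p³) = 3 × (6.4 × 10²³) / (4π × (3.4 × 10⁶ m)³) = 3900 kg/m³
d_R = 2.44 × 3400 km × (3900/1500)^(1/3)
    = 11000 km

11000 km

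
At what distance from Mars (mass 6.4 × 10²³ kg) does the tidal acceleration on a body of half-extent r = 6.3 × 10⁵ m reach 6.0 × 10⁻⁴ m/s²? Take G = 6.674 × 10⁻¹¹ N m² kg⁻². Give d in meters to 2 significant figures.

4.5 × 10⁷ m

2GMr/d³ = a_tidal  ⇒  d = (2GMr / a_tidal)^(1/3)
d = (2 × 6.674×10⁻¹¹ × (6.4 × 10²³) × (6.3 × 10⁵) / (6.0 × 10⁻⁴))^(1/3)
  = 4.5 × 10⁷ m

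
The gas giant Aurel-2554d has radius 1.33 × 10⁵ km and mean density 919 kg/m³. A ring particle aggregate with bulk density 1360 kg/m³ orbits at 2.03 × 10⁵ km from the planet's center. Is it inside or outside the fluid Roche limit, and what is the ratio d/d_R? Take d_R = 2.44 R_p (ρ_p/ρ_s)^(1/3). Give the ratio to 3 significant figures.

d_R = 2.44 × (1.33 × 10⁵ km) × (919/1360)^(1/3) = 2.848 × 10⁵ km
d/d_R = (2.03 × 10⁵) / (2.848 × 10⁵) = 0.713
Since d/d_R < 1, the body is inside the Roche limit.

inside; d/d_R ≈ 0.713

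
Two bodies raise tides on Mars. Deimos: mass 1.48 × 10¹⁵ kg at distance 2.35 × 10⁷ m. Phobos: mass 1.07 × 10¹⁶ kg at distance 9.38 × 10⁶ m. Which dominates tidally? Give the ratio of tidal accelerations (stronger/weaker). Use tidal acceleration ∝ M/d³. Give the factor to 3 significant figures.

Compare M/d³ for the two perturbers:
Deimos: (1.48 × 10¹⁵) / (2.35 × 10⁷)³ = 1.140 × 10⁻⁷
Phobos: (1.07 × 10¹⁶) / (9.38 × 10⁶)³ = 1.297 × 10⁻⁵
Ratio (larger/smaller) = 114

Phobos, by a factor of ≈ 114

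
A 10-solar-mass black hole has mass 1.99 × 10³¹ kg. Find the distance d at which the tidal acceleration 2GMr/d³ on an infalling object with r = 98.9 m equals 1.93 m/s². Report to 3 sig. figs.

5.14 × 10⁷ m

2GMr/d³ = a_tidal  ⇒  d = (2GMr / a_tidal)^(1/3)
d = (2 × 6.674×10⁻¹¹ × (1.99 × 10³¹) × (98.9) / (1.93))^(1/3)
  = 5.14 × 10⁷ m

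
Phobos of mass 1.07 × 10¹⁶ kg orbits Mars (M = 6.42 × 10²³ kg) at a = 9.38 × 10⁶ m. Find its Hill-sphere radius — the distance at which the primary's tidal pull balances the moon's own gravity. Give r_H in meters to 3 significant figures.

1.66 × 10⁴ m

r_H ≈ a (m/3M)^(1/3)
    = (9.38 × 10⁶) × (1.07 × 10¹⁶ / (3 × 6.42 × 10²³))^(1/3)
    = 1.66 × 10⁴ m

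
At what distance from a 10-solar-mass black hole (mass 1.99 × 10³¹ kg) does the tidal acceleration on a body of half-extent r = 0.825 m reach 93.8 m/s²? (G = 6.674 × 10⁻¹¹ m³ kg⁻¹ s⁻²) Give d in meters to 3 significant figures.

2GMr/d³ = a_tidal  ⇒  d = (2GMr / a_tidal)^(1/3)
d = (2 × 6.674×10⁻¹¹ × (1.99 × 10³¹) × (0.825) / (93.8))^(1/3)
  = 2.86 × 10⁶ m

2.86 × 10⁶ m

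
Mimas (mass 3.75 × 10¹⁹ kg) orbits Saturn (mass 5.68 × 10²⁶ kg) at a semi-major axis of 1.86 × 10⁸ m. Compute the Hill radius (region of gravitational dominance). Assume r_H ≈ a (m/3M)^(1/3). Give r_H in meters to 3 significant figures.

r_H ≈ a (m/3M)^(1/3)
    = (1.86 × 10⁸) × (3.75 × 10¹⁹ / (3 × 5.68 × 10²⁶))^(1/3)
    = 5.21 × 10⁵ m

5.21 × 10⁵ m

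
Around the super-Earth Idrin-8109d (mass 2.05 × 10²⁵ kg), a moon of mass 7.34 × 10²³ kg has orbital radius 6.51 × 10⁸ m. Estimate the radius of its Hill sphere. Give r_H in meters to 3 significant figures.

1.49 × 10⁸ m

r_H ≈ a (m/3M)^(1/3)
    = (6.51 × 10⁸) × (7.34 × 10²³ / (3 × 2.05 × 10²⁵))^(1/3)
    = 1.49 × 10⁸ m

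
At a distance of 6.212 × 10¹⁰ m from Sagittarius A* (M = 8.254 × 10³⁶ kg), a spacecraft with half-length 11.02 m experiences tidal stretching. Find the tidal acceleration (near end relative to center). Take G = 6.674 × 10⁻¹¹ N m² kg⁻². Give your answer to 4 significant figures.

a_tidal = 2GMr/d³
        = 2 × (6.674 × 10⁻¹¹) × (8.254 × 10³⁶) × (11.02) / (6.212 × 10¹⁰)³
        = 5.065 × 10⁻⁵ m/s²

5.065 × 10⁻⁵ m/s²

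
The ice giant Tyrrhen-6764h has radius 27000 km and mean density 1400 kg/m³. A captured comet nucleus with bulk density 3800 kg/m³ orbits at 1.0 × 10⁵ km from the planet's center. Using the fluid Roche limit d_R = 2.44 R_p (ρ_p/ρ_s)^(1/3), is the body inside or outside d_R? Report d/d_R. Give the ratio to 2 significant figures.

d_R = 2.44 × (27000 km) × (1400/3800)^(1/3) = 47230 km
d/d_R = (1.0 × 10⁵) / (47230) = 2.1
Since d/d_R > 1, the body is outside the Roche limit.

outside; d/d_R ≈ 2.1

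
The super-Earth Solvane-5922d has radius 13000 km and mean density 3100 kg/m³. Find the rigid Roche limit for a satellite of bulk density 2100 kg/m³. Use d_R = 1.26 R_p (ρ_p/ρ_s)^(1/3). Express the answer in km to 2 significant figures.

19000 km

d_R = 1.26 × 13000 km × (3100/2100)^(1/3)
    = 19000 km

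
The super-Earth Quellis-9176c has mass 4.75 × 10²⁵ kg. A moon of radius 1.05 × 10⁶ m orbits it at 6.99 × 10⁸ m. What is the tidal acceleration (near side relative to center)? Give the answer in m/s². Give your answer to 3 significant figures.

1.95 × 10⁻⁵ m/s²

a_tidal = 2GMr/d³
        = 2 × (6.674 × 10⁻¹¹) × (4.75 × 10²⁵) × (1.05 × 10⁶) / (6.99 × 10⁸)³
        = 1.95 × 10⁻⁵ m/s²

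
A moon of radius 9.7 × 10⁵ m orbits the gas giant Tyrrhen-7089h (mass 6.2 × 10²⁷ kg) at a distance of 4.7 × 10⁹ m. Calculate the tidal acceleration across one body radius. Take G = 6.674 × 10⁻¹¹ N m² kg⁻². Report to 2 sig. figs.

7.7 × 10⁻⁶ m/s²

a_tidal = 2GMr/d³
        = 2 × (6.674 × 10⁻¹¹) × (6.2 × 10²⁷) × (9.7 × 10⁵) / (4.7 × 10⁹)³
        = 7.7 × 10⁻⁶ m/s²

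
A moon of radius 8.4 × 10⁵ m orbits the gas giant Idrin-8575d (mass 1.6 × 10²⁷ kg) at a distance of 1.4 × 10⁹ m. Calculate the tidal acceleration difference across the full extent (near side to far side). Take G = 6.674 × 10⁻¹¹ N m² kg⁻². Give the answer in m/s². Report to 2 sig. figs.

1.3 × 10⁻⁴ m/s²

Near-to-far spans 2r, so the tidal difference is twice the near-to-center value: 4GMr/d³.
Δa = 4GMr/d³
   = 4 × (6.674 × 10⁻¹¹) × (1.6 × 10²⁷) × (8.4 × 10⁵) / (1.4 × 10⁹)³
   = 1.3 × 10⁻⁴ m/s²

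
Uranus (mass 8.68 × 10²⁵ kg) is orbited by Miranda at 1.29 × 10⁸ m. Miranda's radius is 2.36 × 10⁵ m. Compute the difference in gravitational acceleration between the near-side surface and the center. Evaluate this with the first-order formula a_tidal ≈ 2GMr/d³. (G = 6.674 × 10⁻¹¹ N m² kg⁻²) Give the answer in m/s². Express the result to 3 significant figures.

1.27 × 10⁻³ m/s²

Δg = 2GMr/d³
   = 2 × (6.674 × 10⁻¹¹) × (8.68 × 10²⁵) × (2.36 × 10⁵) / (1.29 × 10⁸)³
   = 1.27 × 10⁻³ m/s²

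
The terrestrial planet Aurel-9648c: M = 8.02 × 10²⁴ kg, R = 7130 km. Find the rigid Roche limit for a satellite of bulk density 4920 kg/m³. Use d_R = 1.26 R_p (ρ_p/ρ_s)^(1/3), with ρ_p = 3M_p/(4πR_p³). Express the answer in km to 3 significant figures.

ρ_p = 3M_p/(4πR_p³) = 3 × (8.02 × 10²⁴) / (4π × (7.13 × 10⁶ m)³) = 5280 kg/m³
d_R = 1.26 × 7130 km × (5280/4920)^(1/3)
    = 9200 km

9200 km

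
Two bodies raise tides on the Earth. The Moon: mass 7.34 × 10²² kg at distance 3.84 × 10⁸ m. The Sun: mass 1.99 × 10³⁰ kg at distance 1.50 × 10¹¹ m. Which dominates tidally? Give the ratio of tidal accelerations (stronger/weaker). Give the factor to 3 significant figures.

The Moon, by a factor of ≈ 2.20

Compare M/d³ for the two perturbers:
The Moon: (7.34 × 10²²) / (3.84 × 10⁸)³ = 1.296 × 10⁻³
The Sun: (1.99 × 10³⁰) / (1.50 × 10¹¹)³ = 5.896 × 10⁻⁴
Ratio (larger/smaller) = 2.20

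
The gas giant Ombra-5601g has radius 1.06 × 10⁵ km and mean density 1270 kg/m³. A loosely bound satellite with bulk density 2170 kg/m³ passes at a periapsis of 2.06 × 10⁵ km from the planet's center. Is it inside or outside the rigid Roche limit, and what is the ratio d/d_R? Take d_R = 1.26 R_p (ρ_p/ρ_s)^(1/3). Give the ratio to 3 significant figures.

outside; d/d_R ≈ 1.84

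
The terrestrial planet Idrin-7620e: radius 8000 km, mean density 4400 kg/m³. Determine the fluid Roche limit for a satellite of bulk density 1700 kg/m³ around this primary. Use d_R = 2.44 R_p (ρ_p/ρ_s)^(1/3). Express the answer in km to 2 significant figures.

d_R = 2.44 × 8000 km × (4400/1700)^(1/3)
    = 27000 km

27000 km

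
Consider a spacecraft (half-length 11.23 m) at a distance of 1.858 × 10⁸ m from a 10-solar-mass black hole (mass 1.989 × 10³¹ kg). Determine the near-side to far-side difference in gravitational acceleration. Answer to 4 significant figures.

Δa = 4GMr/d³
   = 4 × (6.674 × 10⁻¹¹) × (1.989 × 10³¹) × (11.23) / (1.858 × 10⁸)³
   = 9.297 × 10⁻³ m/s²

9.297 × 10⁻³ m/s²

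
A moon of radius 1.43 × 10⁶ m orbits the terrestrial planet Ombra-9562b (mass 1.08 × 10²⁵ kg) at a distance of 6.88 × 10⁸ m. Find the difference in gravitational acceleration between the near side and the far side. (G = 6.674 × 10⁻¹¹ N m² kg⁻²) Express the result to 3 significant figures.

1.27 × 10⁻⁵ m/s²

Δg = 4GMr/d³
   = 4 × (6.674 × 10⁻¹¹) × (1.08 × 10²⁵) × (1.43 × 10⁶) / (6.88 × 10⁸)³
   = 1.27 × 10⁻⁵ m/s²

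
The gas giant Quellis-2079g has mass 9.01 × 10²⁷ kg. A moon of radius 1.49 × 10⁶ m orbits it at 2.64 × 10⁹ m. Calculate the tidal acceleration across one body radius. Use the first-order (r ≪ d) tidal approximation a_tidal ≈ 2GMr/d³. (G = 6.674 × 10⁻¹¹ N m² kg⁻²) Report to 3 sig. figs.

The tidal stretch is the gradient of GM/d² times the body's extent r, hence the 1/d³ dependence.
a_tidal = 2GMr/d³
        = 2 × (6.674 × 10⁻¹¹) × (9.01 × 10²⁷) × (1.49 × 10⁶) / (2.64 × 10⁹)³
        = 9.74 × 10⁻⁵ m/s²

9.74 × 10⁻⁵ m/s²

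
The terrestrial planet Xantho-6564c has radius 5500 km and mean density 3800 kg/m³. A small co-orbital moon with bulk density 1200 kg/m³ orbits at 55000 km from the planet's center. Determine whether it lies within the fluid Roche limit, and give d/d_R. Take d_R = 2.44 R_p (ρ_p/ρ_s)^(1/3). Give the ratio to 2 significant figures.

d_R = 2.44 × (5500 km) × (3800/1200)^(1/3) = 19710 km
d/d_R = (55000) / (19710) = 2.8
Since d/d_R > 1, the body is outside the Roche limit.

outside; d/d_R ≈ 2.8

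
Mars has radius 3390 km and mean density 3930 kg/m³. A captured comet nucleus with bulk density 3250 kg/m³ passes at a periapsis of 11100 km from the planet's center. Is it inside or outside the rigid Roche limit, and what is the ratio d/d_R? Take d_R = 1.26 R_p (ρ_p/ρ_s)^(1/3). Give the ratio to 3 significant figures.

outside; d/d_R ≈ 2.44

d_R = 1.26 × (3390 km) × (3930/3250)^(1/3) = 4551 km
d/d_R = (11100) / (4551) = 2.44
Since d/d_R > 1, the body is outside the Roche limit.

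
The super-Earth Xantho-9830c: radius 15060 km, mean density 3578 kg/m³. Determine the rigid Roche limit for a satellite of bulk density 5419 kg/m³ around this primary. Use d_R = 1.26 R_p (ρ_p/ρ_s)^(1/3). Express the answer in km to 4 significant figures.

16520 km

d_R = 1.26 × 15060 km × (3578/5419)^(1/3)
    = 16520 km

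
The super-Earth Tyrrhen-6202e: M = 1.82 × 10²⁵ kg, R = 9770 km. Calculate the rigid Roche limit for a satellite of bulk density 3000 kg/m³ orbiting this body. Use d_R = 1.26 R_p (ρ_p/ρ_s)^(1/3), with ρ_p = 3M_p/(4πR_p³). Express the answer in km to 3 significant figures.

14300 km

ρ_p = 3M_p/(4πR_p³) = 3 × (1.82 × 10²⁵) / (4π × (9.77 × 10⁶ m)³) = 4660 kg/m³
d_R = 1.26 × 9770 km × (4660/3000)^(1/3)
    = 14300 km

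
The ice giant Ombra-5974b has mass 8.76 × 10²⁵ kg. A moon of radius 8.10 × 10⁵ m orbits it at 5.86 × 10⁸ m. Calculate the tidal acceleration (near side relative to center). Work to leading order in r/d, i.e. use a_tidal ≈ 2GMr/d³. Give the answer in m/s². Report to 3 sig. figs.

4.71 × 10⁻⁵ m/s²

Differencing GM/(d−r)² and GM/d² to first order in r/d gives 2GMr/d³.
Δg = 2GMr/d³
   = 2 × (6.674 × 10⁻¹¹) × (8.76 × 10²⁵) × (8.10 × 10⁵) / (5.86 × 10⁸)³
   = 4.71 × 10⁻⁵ m/s²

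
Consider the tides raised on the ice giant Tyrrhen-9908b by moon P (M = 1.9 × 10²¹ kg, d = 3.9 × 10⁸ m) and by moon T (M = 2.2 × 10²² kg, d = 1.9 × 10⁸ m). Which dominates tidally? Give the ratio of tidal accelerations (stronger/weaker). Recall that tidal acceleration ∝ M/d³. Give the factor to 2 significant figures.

Tidal stretch scales as M/d³; compute that for each body.
Moon P: (1.9 × 10²¹) / (3.9 × 10⁸)³ = 3.203 × 10⁻⁵
Moon T: (2.2 × 10²²) / (1.9 × 10⁸)³ = 3.207 × 10⁻³
Ratio (larger/smaller) = 100

Moon T, by a factor of ≈ 100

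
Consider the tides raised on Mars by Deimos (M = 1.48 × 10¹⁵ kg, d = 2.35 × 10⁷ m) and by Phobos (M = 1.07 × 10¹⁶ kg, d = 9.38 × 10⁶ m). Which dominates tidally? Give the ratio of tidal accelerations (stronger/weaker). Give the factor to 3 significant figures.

Phobos, by a factor of ≈ 114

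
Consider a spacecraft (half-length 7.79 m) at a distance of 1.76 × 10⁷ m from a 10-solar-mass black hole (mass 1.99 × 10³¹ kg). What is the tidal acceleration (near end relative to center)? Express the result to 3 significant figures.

3.80 m/s²

Since r ≪ d, expand the inverse-square field across one radius to get the leading 2GMr/d³ term.
a_tidal = 2GMr/d³
        = 2 × (6.674 × 10⁻¹¹) × (1.99 × 10³¹) × (7.79) / (1.76 × 10⁷)³
        = 3.80 m/s²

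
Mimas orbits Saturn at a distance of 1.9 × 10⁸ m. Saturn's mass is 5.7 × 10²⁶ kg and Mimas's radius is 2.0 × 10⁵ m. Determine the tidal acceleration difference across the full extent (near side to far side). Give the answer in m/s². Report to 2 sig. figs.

4.4 × 10⁻³ m/s²

Δa = 4GMr/d³
   = 4 × (6.674 × 10⁻¹¹) × (5.7 × 10²⁶) × (2.0 × 10⁵) / (1.9 × 10⁸)³
   = 4.4 × 10⁻³ m/s²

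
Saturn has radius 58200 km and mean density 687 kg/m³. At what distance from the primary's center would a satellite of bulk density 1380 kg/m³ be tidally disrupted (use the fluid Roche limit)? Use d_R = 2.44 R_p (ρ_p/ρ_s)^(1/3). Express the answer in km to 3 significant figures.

1.13 × 10⁵ km

d_R = 2.44 × 58200 km × (687/1380)^(1/3)
    = 1.13 × 10⁵ km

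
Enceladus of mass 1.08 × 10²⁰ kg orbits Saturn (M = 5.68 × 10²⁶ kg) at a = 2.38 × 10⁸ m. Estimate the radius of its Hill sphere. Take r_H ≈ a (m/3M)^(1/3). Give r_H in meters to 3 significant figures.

9.49 × 10⁵ m

r_H ≈ a (m/3M)^(1/3)
    = (2.38 × 10⁸) × (1.08 × 10²⁰ / (3 × 5.68 × 10²⁶))^(1/3)
    = 9.49 × 10⁵ m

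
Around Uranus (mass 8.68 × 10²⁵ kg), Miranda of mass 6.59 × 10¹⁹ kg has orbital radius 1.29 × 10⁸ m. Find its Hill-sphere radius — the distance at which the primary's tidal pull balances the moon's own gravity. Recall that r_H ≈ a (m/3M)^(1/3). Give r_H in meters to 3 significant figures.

r_H ≈ a (m/3M)^(1/3)
    = (1.29 × 10⁸) × (6.59 × 10¹⁹ / (3 × 8.68 × 10²⁵))^(1/3)
    = 8.16 × 10⁵ m

8.16 × 10⁵ m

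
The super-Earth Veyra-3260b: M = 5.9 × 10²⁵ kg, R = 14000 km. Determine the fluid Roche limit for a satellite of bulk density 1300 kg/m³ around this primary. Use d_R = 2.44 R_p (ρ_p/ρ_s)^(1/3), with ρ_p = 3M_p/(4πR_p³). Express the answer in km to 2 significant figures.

ρ_p = 3M_p/(4πR_p³) = 3 × (5.9 × 10²⁵) / (4π × (1.4 × 10⁷ m)³) = 5100 kg/m³
d_R = 2.44 × 14000 km × (5100/1300)^(1/3)
    = 54000 km

54000 km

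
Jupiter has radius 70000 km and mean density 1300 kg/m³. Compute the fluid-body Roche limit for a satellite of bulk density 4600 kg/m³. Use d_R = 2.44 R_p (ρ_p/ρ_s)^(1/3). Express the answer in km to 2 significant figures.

1.1 × 10⁵ km

d_R = 2.44 × 70000 km × (1300/4600)^(1/3)
    = 1.1 × 10⁵ km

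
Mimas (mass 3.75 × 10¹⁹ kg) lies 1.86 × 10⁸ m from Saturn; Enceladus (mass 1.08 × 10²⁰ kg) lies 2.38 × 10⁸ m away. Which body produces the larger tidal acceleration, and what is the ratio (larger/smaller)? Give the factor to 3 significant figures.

Enceladus, by a factor of ≈ 1.37

The tide-raising term goes as M/d³ (the gradient of a 1/d² field).
Mimas: (3.75 × 10¹⁹) / (1.86 × 10⁸)³ = 5.828 × 10⁻⁶
Enceladus: (1.08 × 10²⁰) / (2.38 × 10⁸)³ = 8.011 × 10⁻⁶
Ratio (larger/smaller) = 1.37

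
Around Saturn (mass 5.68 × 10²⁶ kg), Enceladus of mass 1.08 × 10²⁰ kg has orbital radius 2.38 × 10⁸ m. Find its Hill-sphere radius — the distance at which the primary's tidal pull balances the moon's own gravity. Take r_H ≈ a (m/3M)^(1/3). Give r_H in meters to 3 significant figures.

r_H ≈ a (m/3M)^(1/3)
    = (2.38 × 10⁸) × (1.08 × 10²⁰ / (3 × 5.68 × 10²⁶))^(1/3)
    = 9.49 × 10⁵ m

9.49 × 10⁵ m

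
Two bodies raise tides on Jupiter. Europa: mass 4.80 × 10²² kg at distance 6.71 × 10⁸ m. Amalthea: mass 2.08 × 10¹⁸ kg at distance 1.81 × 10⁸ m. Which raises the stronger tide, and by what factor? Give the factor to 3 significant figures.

Compare M/d³ for the two perturbers:
Europa: (4.80 × 10²²) / (6.71 × 10⁸)³ = 1.589 × 10⁻⁴
Amalthea: (2.08 × 10¹⁸) / (1.81 × 10⁸)³ = 3.508 × 10⁻⁷
Ratio (larger/smaller) = 453

Europa, by a factor of ≈ 453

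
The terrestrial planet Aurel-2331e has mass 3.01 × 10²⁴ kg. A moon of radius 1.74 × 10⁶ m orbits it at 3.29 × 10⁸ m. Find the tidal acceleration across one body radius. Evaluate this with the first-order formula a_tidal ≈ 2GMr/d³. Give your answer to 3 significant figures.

1.96 × 10⁻⁵ m/s²

a_tidal = 2GMr/d³
        = 2 × (6.674 × 10⁻¹¹) × (3.01 × 10²⁴) × (1.74 × 10⁶) / (3.29 × 10⁸)³
        = 1.96 × 10⁻⁵ m/s²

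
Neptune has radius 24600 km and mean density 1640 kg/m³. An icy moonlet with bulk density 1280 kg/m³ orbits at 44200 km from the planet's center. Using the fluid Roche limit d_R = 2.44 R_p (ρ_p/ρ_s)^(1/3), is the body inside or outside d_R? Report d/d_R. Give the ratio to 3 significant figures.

inside; d/d_R ≈ 0.678

d_R = 2.44 × (24600 km) × (1640/1280)^(1/3) = 65190 km
d/d_R = (44200) / (65190) = 0.678
Since d/d_R < 1, the body is inside the Roche limit.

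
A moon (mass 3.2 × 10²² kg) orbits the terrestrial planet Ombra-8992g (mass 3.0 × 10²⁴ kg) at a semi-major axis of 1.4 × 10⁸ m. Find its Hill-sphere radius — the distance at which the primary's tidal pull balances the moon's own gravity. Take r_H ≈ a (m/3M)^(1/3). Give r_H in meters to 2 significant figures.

2.1 × 10⁷ m

r_H ≈ a (m/3M)^(1/3)
    = (1.4 × 10⁸) × (3.2 × 10²² / (3 × 3.0 × 10²⁴))^(1/3)
    = 2.1 × 10⁷ m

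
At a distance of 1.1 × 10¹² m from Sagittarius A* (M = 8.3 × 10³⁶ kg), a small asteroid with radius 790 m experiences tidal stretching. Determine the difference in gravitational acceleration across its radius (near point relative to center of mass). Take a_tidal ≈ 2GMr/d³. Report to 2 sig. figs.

Differencing GM/(d−r)² and GM/d² to first order in r/d gives 2GMr/d³.
Δa = 2GMr/d³
   = 2 × (6.674 × 10⁻¹¹) × (8.3 × 10³⁶) × (790) / (1.1 × 10¹²)³
   = 6.6 × 10⁻⁷ m/s²

6.6 × 10⁻⁷ m/s²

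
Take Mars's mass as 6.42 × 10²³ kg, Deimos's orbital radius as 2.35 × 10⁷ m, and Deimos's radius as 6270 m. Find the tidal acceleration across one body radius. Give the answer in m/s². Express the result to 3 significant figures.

Δg = 2GMr/d³
   = 2 × (6.674 × 10⁻¹¹) × (6.42 × 10²³) × (6270) / (2.35 × 10⁷)³
   = 4.14 × 10⁻⁵ m/s²

4.14 × 10⁻⁵ m/s²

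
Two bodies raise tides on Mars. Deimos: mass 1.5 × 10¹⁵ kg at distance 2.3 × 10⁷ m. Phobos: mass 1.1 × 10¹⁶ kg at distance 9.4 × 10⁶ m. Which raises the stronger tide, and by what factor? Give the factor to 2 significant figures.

Phobos, by a factor of ≈ 110

Compare M/d³ for the two perturbers:
Deimos: (1.5 × 10¹⁵) / (2.3 × 10⁷)³ = 1.233 × 10⁻⁷
Phobos: (1.1 × 10¹⁶) / (9.4 × 10⁶)³ = 1.324 × 10⁻⁵
Ratio (larger/smaller) = 110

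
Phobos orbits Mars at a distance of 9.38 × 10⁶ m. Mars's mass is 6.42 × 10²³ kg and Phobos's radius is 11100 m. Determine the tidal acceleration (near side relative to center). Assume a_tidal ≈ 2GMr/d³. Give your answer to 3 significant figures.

Δa = 2GMr/d³
   = 2 × (6.674 × 10⁻¹¹) × (6.42 × 10²³) × (11100) / (9.38 × 10⁶)³
   = 1.15 × 10⁻³ m/s²

1.15 × 10⁻³ m/s²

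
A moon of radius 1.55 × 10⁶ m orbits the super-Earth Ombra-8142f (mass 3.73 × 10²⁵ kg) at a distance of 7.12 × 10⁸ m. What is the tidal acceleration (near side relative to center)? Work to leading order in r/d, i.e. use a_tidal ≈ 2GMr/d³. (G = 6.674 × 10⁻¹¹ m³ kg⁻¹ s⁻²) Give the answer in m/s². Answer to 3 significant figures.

2.14 × 10⁻⁵ m/s²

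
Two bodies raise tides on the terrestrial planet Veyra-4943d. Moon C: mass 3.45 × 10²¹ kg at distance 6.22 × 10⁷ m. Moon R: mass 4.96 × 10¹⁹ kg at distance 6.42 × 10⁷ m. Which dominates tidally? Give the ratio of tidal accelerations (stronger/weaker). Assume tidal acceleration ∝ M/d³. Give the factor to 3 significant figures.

Moon C, by a factor of ≈ 76.5

The tide-raising term goes as M/d³ (the gradient of a 1/d² field).
Moon C: (3.45 × 10²¹) / (6.22 × 10⁷)³ = 1.434 × 10⁻²
Moon R: (4.96 × 10¹⁹) / (6.42 × 10⁷)³ = 1.874 × 10⁻⁴
Ratio (larger/smaller) = 76.5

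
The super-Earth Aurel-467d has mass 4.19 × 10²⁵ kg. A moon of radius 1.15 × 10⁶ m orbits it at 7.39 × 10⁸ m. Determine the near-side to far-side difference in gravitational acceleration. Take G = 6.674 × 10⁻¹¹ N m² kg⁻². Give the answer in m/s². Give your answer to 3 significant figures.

3.19 × 10⁻⁵ m/s²

Δa = 4GMr/d³
   = 4 × (6.674 × 10⁻¹¹) × (4.19 × 10²⁵) × (1.15 × 10⁶) / (7.39 × 10⁸)³
   = 3.19 × 10⁻⁵ m/s²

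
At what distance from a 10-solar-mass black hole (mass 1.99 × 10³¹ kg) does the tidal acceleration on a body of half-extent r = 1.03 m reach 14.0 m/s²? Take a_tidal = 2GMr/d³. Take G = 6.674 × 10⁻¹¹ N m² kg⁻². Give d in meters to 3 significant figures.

2GMr/d³ = a_tidal  ⇒  d = (2GMr / a_tidal)^(1/3)
d = (2 × 6.674×10⁻¹¹ × (1.99 × 10³¹) × (1.03) / (14.0))^(1/3)
  = 5.80 × 10⁶ m

5.80 × 10⁶ m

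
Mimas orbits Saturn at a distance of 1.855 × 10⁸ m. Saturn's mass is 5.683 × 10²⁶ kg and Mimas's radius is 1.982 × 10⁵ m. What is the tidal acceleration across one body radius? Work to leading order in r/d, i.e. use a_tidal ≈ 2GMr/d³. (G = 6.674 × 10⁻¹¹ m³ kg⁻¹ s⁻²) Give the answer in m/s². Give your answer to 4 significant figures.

Δa = 2GMr/d³
   = 2 × (6.674 × 10⁻¹¹) × (5.683 × 10²⁶) × (1.982 × 10⁵) / (1.855 × 10⁸)³
   = 2.355 × 10⁻³ m/s²

2.355 × 10⁻³ m/s²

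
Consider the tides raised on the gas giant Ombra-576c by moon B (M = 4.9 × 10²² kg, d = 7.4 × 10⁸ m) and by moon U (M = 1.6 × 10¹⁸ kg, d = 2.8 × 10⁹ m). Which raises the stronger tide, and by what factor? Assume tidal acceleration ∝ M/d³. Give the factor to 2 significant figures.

Moon B, by a factor of ≈ 1.7 × 10⁶

Tidal acceleration ∝ M/d³, so compare M/d³ for each.
Moon B: (4.9 × 10²²) / (7.4 × 10⁸)³ = 1.209 × 10⁻⁴
Moon U: (1.6 × 10¹⁸) / (2.8 × 10⁹)³ = 7.289 × 10⁻¹¹
Ratio (larger/smaller) = 1.7 × 10⁶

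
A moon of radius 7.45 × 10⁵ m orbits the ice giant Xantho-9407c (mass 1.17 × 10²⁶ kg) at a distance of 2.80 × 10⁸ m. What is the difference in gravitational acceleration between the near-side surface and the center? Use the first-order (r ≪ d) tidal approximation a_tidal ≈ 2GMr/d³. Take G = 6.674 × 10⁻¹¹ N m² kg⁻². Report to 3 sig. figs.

5.30 × 10⁻⁴ m/s²

Δa = 2GMr/d³
   = 2 × (6.674 × 10⁻¹¹) × (1.17 × 10²⁶) × (7.45 × 10⁵) / (2.80 × 10⁸)³
   = 5.30 × 10⁻⁴ m/s²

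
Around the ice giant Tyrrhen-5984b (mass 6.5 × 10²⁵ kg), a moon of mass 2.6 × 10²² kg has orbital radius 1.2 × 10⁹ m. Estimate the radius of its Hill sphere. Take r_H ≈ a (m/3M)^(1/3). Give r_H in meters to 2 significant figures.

r_H ≈ a (m/3M)^(1/3)
    = (1.2 × 10⁹) × (2.6 × 10²² / (3 × 6.5 × 10²⁵))^(1/3)
    = 6.1 × 10⁷ m

6.1 × 10⁷ m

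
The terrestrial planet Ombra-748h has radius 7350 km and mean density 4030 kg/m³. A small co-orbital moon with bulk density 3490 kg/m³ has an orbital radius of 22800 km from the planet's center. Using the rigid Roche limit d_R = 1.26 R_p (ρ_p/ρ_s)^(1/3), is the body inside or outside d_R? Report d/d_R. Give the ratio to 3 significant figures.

d_R = 1.26 × (7350 km) × (4030/3490)^(1/3) = 9716 km
d/d_R = (22800) / (9716) = 2.35
Since d/d_R > 1, the body is outside the Roche limit.

outside; d/d_R ≈ 2.35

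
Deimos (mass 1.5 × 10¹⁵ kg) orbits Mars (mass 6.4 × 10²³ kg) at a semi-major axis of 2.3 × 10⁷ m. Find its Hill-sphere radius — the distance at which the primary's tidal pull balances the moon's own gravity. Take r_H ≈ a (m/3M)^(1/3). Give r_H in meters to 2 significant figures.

2.1 × 10⁴ m

r_H ≈ a (m/3M)^(1/3)
    = (2.3 × 10⁷) × (1.5 × 10¹⁵ / (3 × 6.4 × 10²³))^(1/3)
    = 2.1 × 10⁴ m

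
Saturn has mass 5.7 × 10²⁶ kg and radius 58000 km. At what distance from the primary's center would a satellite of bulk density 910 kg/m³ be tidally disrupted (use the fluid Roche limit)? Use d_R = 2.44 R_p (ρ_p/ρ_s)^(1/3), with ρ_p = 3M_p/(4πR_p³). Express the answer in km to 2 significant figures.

1.3 × 10⁵ km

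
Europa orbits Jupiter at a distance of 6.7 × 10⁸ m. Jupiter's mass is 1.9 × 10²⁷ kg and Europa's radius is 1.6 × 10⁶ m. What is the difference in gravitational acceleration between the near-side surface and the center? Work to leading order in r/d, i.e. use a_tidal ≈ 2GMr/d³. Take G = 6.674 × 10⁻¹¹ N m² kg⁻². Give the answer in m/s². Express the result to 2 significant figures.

a_tidal = 2GMr/d³
        = 2 × (6.674 × 10⁻¹¹) × (1.9 × 10²⁷) × (1.6 × 10⁶) / (6.7 × 10⁸)³
        = 1.3 × 10⁻³ m/s²

1.3 × 10⁻³ m/s²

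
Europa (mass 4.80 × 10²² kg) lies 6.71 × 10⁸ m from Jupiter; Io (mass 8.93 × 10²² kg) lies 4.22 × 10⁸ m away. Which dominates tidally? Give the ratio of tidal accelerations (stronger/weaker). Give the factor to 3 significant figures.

Tidal stretch scales as M/d³; compute that for each body.
Europa: (4.80 × 10²²) / (6.71 × 10⁸)³ = 1.589 × 10⁻⁴
Io: (8.93 × 10²²) / (4.22 × 10⁸)³ = 1.188 × 10⁻³
Ratio (larger/smaller) = 7.48

Io, by a factor of ≈ 7.48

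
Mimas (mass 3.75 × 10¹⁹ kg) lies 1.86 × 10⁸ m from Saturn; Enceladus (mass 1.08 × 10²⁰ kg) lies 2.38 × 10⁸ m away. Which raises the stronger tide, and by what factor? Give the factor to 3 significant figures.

Enceladus, by a factor of ≈ 1.37

Tidal acceleration ∝ M/d³, so compare M/d³ for each.
Mimas: (3.75 × 10¹⁹) / (1.86 × 10⁸)³ = 5.828 × 10⁻⁶
Enceladus: (1.08 × 10²⁰) / (2.38 × 10⁸)³ = 8.011 × 10⁻⁶
Ratio (larger/smaller) = 1.37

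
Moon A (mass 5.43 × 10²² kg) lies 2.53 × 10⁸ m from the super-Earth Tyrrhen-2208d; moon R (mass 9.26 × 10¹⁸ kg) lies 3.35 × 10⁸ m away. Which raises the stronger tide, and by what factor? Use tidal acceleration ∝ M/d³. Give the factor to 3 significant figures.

Moon A, by a factor of ≈ 13600

The tide-raising term goes as M/d³ (the gradient of a 1/d² field).
Moon A: (5.43 × 10²²) / (2.53 × 10⁸)³ = 3.353 × 10⁻³
Moon R: (9.26 × 10¹⁸) / (3.35 × 10⁸)³ = 2.463 × 10⁻⁷
Ratio (larger/smaller) = 13600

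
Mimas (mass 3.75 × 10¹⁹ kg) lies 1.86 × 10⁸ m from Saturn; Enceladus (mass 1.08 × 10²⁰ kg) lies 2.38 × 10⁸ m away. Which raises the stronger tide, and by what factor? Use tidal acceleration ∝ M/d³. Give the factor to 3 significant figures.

Enceladus, by a factor of ≈ 1.37

Tidal stretch scales as M/d³; compute that for each body.
Mimas: (3.75 × 10¹⁹) / (1.86 × 10⁸)³ = 5.828 × 10⁻⁶
Enceladus: (1.08 × 10²⁰) / (2.38 × 10⁸)³ = 8.011 × 10⁻⁶
Ratio (larger/smaller) = 1.37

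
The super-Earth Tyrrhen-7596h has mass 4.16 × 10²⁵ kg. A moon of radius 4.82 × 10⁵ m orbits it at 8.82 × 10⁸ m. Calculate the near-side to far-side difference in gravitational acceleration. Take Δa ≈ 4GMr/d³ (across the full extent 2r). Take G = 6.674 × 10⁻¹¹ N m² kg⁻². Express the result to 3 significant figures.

7.80 × 10⁻⁶ m/s²

Δg = 4GMr/d³
   = 4 × (6.674 × 10⁻¹¹) × (4.16 × 10²⁵) × (4.82 × 10⁵) / (8.82 × 10⁸)³
   = 7.80 × 10⁻⁶ m/s²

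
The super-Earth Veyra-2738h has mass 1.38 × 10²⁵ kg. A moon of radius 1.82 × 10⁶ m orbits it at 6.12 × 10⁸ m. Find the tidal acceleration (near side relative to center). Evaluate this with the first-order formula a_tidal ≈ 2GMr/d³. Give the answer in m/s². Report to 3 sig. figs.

Δa = 2GMr/d³
   = 2 × (6.674 × 10⁻¹¹) × (1.38 × 10²⁵) × (1.82 × 10⁶) / (6.12 × 10⁸)³
   = 1.46 × 10⁻⁵ m/s²

1.46 × 10⁻⁵ m/s²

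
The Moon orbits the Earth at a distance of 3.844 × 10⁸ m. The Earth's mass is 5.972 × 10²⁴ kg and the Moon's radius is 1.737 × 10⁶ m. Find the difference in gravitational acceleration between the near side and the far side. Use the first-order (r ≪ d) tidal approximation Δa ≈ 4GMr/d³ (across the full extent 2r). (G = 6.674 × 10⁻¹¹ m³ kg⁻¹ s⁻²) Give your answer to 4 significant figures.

Differencing GM/(d−r)² and GM/(d+r)² to first order in r/d gives 4GMr/d³.
Δg = 4GMr/d³
   = 4 × (6.674 × 10⁻¹¹) × (5.972 × 10²⁴) × (1.737 × 10⁶) / (3.844 × 10⁸)³
   = 4.875 × 10⁻⁵ m/s²

4.875 × 10⁻⁵ m/s²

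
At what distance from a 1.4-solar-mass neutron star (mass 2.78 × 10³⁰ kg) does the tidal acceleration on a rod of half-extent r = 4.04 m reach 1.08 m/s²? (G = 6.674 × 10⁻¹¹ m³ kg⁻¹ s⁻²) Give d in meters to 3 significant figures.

2GMr/d³ = a_tidal  ⇒  d = (2GMr / a_tidal)^(1/3)
d = (2 × 6.674×10⁻¹¹ × (2.78 × 10³⁰) × (4.04) / (1.08))^(1/3)
  = 1.12 × 10⁷ m

1.12 × 10⁷ m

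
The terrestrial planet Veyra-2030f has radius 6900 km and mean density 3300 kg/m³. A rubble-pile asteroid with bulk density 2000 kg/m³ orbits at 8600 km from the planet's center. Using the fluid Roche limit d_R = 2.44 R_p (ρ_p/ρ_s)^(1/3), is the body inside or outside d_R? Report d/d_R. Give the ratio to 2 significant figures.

d_R = 2.44 × (6900 km) × (3300/2000)^(1/3) = 19890 km
d/d_R = (8600) / (19890) = 0.43
Since d/d_R < 1, the body is inside the Roche limit.

inside; d/d_R ≈ 0.43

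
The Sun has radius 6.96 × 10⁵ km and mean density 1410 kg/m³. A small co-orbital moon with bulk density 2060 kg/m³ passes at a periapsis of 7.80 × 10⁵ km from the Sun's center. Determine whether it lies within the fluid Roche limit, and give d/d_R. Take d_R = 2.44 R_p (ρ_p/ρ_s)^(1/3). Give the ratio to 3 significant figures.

inside; d/d_R ≈ 0.521

d_R = 2.44 × (6.96 × 10⁵ km) × (1410/2060)^(1/3) = 1.497 × 10⁶ km
d/d_R = (7.80 × 10⁵) / (1.497 × 10⁶) = 0.521
Since d/d_R < 1, the body is inside the Roche limit.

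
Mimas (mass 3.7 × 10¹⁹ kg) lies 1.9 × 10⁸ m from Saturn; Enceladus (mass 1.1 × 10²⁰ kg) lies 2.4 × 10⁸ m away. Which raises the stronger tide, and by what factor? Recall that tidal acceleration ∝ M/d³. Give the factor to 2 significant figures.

Enceladus, by a factor of ≈ 1.5

Tidal acceleration ∝ M/d³, so compare M/d³ for each.
Mimas: (3.7 × 10¹⁹) / (1.9 × 10⁸)³ = 5.394 × 10⁻⁶
Enceladus: (1.1 × 10²⁰) / (2.4 × 10⁸)³ = 7.957 × 10⁻⁶
Ratio (larger/smaller) = 1.5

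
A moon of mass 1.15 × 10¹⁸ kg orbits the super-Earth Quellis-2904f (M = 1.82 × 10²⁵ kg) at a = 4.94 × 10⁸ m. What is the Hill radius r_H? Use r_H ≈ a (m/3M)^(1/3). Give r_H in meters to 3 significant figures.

r_H ≈ a (m/3M)^(1/3)
    = (4.94 × 10⁸) × (1.15 × 10¹⁸ / (3 × 1.82 × 10²⁵))^(1/3)
    = 1.36 × 10⁶ m

1.36 × 10⁶ m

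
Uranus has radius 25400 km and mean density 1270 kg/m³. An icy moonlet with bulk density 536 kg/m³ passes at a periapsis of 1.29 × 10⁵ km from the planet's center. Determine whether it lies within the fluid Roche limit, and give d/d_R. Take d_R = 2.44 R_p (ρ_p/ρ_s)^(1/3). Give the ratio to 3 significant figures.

d_R = 2.44 × (25400 km) × (1270/536)^(1/3) = 82620 km
d/d_R = (1.29 × 10⁵) / (82620) = 1.56
Since d/d_R > 1, the body is outside the Roche limit.

outside; d/d_R ≈ 1.56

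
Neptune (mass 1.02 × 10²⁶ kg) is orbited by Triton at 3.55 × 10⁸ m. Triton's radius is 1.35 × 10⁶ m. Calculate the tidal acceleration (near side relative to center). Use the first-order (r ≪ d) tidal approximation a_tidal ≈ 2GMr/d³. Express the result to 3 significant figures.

Differencing GM/(d−r)² and GM/d² to first order in r/d gives 2GMr/d³.
a_tidal = 2GMr/d³
        = 2 × (6.674 × 10⁻¹¹) × (1.02 × 10²⁶) × (1.35 × 10⁶) / (3.55 × 10⁸)³
        = 4.11 × 10⁻⁴ m/s²

4.11 × 10⁻⁴ m/s²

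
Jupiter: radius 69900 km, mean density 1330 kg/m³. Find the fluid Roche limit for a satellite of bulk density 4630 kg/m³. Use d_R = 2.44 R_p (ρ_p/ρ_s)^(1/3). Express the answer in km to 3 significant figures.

1.13 × 10⁵ km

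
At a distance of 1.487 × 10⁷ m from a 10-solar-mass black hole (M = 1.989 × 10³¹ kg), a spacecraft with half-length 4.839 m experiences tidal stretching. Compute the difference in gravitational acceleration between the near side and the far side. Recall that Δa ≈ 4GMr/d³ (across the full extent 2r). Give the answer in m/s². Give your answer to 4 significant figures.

Δa = 4GMr/d³
   = 4 × (6.674 × 10⁻¹¹) × (1.989 × 10³¹) × (4.839) / (1.487 × 10⁷)³
   = 7.815 m/s²

7.815 m/s²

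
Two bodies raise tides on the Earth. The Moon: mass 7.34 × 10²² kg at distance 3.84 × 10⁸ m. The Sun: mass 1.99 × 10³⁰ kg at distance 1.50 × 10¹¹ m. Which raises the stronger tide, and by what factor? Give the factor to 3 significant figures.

The Moon, by a factor of ≈ 2.20

Tidal stretch scales as M/d³; compute that for each body.
The Moon: (7.34 × 10²²) / (3.84 × 10⁸)³ = 1.296 × 10⁻³
The Sun: (1.99 × 10³⁰) / (1.50 × 10¹¹)³ = 5.896 × 10⁻⁴
Ratio (larger/smaller) = 2.20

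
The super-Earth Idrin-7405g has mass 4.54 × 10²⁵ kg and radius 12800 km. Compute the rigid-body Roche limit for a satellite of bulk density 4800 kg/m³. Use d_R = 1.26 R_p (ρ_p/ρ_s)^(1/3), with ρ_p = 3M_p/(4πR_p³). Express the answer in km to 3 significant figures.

16500 km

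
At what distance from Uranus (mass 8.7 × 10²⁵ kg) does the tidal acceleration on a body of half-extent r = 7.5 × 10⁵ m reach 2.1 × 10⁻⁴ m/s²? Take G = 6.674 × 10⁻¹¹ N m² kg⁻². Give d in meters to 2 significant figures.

3.5 × 10⁸ m

2GMr/d³ = a_tidal  ⇒  d = (2GMr / a_tidal)^(1/3)
d = (2 × 6.674×10⁻¹¹ × (8.7 × 10²⁵) × (7.5 × 10⁵) / (2.1 × 10⁻⁴))^(1/3)
  = 3.5 × 10⁸ m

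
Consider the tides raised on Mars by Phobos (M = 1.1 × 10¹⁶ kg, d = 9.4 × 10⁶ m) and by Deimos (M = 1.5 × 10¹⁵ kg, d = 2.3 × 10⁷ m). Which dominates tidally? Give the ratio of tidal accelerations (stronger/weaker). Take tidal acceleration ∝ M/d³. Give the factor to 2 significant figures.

Phobos, by a factor of ≈ 110

The tide-raising term goes as M/d³ (the gradient of a 1/d² field).
Phobos: (1.1 × 10¹⁶) / (9.4 × 10⁶)³ = 1.324 × 10⁻⁵
Deimos: (1.5 × 10¹⁵) / (2.3 × 10⁷)³ = 1.233 × 10⁻⁷
Ratio (larger/smaller) = 110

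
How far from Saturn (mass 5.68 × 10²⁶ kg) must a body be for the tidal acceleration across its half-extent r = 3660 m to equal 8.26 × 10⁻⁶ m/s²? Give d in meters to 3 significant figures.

3.23 × 10⁸ m

2GMr/d³ = a_tidal  ⇒  d = (2GMr / a_tidal)^(1/3)
d = (2 × 6.674×10⁻¹¹ × (5.68 × 10²⁶) × (3660) / (8.26 × 10⁻⁶))^(1/3)
  = 3.23 × 10⁸ m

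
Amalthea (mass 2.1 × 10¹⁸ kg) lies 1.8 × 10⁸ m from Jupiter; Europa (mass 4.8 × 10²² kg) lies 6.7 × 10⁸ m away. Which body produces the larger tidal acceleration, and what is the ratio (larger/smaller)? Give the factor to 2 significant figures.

Europa, by a factor of ≈ 440

Compare M/d³ for the two perturbers:
Amalthea: (2.1 × 10¹⁸) / (1.8 × 10⁸)³ = 3.601 × 10⁻⁷
Europa: (4.8 × 10²²) / (6.7 × 10⁸)³ = 1.596 × 10⁻⁴
Ratio (larger/smaller) = 440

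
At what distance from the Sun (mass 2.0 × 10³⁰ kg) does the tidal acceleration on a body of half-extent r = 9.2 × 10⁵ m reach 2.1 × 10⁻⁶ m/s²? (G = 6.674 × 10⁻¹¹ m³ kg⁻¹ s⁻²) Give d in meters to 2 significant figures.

4.9 × 10¹⁰ m

2GMr/d³ = a_tidal  ⇒  d = (2GMr / a_tidal)^(1/3)
d = (2 × 6.674×10⁻¹¹ × (2.0 × 10³⁰) × (9.2 × 10⁵) / (2.1 × 10⁻⁶))^(1/3)
  = 4.9 × 10¹⁰ m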